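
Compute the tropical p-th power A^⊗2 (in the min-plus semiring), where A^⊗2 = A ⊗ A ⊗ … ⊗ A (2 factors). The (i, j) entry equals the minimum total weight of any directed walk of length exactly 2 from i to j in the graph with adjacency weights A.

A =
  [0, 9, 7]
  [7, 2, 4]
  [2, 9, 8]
A^⊗2 =
  [0, 9, 7]
  [6, 4, 6]
  [2, 11, 9]

Each entry (A^⊗2)_ij equals the minimum over all length-2 walks i = v_0 → v_1 → … → v_2 = j of Σ_t A[v_t][v_{t+1}]. For example, for (i, j) = (0, 2) we minimise over 3 possible intermediate vertex sequences; the minimum is 7, attained along the walk 0 → 0 → 2.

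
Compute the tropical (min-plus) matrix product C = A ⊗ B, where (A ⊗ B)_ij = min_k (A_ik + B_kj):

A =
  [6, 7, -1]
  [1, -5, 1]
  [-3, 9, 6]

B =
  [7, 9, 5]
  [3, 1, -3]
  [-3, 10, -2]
A ⊗ B =
  [-4, 8, -3]
  [-2, -4, -8]
  [3, 6, 2]

Apply the min-plus product entry-by-entry:
  C[0][0] = min over k of (A[0][0] + B[0][0] = 6 + 7 = 13, A[0][1] + B[1][0] = 7 + 3 = 10, A[0][2] + B[2][0] = -1 + -3 = -4) = -4 (attained at k = 2)
  C[0][1] = min over k of (A[0][0] + B[0][1] = 6 + 9 = 15, A[0][1] + B[1][1] = 7 + 1 = 8, A[0][2] + B[2][1] = -1 + 10 = 9) = 8 (attained at k = 1)
  C[0][2] = min over k of (A[0][0] + B[0][2] = 6 + 5 = 11, A[0][1] + B[1][2] = 7 + -3 = 4, A[0][2] + B[2][2] = -1 + -2 = -3) = -3 (attained at k = 2)
  C[1][0] = min over k of (A[1][0] + B[0][0] = 1 + 7 = 8, A[1][1] + B[1][0] = -5 + 3 = -2, A[1][2] + B[2][0] = 1 + -3 = -2) = -2 (attained at k = 1)
  C[1][1] = min over k of (A[1][0] + B[0][1] = 1 + 9 = 10, A[1][1] + B[1][1] = -5 + 1 = -4, A[1][2] + B[2][1] = 1 + 10 = 11) = -4 (attained at k = 1)
  C[1][2] = min over k of (A[1][0] + B[0][2] = 1 + 5 = 6, A[1][1] + B[1][2] = -5 + -3 = -8, A[1][2] + B[2][2] = 1 + -2 = -1) = -8 (attained at k = 1)
  C[2][0] = min over k of (A[2][0] + B[0][0] = -3 + 7 = 4, A[2][1] + B[1][0] = 9 + 3 = 12, A[2][2] + B[2][0] = 6 + -3 = 3) = 3 (attained at k = 2)
  C[2][1] = min over k of (A[2][0] + B[0][1] = -3 + 9 = 6, A[2][1] + B[1][1] = 9 + 1 = 10, A[2][2] + B[2][1] = 6 + 10 = 16) = 6 (attained at k = 0)
  C[2][2] = min over k of (A[2][0] + B[0][2] = -3 + 5 = 2, A[2][1] + B[1][2] = 9 + -3 = 6, A[2][2] + B[2][2] = 6 + -2 = 4) = 2 (attained at k = 0)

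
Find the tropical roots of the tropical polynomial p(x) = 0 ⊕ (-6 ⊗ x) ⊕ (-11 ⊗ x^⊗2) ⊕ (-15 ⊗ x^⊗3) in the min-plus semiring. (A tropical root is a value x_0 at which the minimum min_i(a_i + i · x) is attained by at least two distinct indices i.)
Roots: {4, 5, 6}

Each tropical root is a break point of the lower envelope of the lines y = a_i + i · x (there are 4 lines, with slopes 0, 1, ..., 3). Only the lines that attain the minimum somewhere contribute to roots; other lines are dominated. Here the surviving (envelope) indices are i = 3, i = 2, i = 1, i = 0.
Intersections between consecutive envelope lines give the roots: for adjacent envelope indices i < j the intersection is x = (a_i − a_j) / (j − i). Reading off the sorted break points: {4, 5, 6}.
Verification: at each break x_0, at least two indices attain the minimum of min_i(a_i + i · x_0).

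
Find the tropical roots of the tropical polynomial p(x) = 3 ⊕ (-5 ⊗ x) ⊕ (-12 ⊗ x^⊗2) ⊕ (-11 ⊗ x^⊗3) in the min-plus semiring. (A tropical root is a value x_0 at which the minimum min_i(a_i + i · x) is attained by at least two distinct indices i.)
Roots: {-1, 7, 8}

Each tropical root is a break point of the lower envelope of the lines y = a_i + i · x (there are 4 lines, with slopes 0, 1, ..., 3). Only the lines that attain the minimum somewhere contribute to roots; other lines are dominated. Here the surviving (envelope) indices are i = 3, i = 2, i = 1, i = 0.
Intersections between consecutive envelope lines give the roots: for adjacent envelope indices i < j the intersection is x = (a_i − a_j) / (j − i). Reading off the sorted break points: {-1, 7, 8}.
Verification: at each break x_0, at least two indices attain the minimum of min_i(a_i + i · x_0).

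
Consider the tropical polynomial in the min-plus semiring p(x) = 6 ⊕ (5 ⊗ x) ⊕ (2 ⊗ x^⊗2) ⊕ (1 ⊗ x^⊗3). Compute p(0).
p(0) = 1

A tropical monomial a ⊗ x^⊗i evaluates to a + i · x. Evaluating each term at x = 0:
  Term 0 contributes 6 + 0 · 0 = 6
  Term 1 contributes 5 + 1 · 0 = 5
  Term 2 contributes 2 + 2 · 0 = 2
  Term 3 contributes 1 + 3 · 0 = 1
p(0) = ⊕ of these = min[6, 5, 2, 1] = 1.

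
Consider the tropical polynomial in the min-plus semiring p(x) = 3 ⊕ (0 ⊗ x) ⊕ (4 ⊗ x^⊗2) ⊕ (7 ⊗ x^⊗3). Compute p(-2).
p(-2) = -2

A tropical monomial a ⊗ x^⊗i evaluates to a + i · x. Evaluating each term at x = -2:
  Term 0 contributes 3 + 0 · -2 = 3
  Term 1 contributes 0 + 1 · -2 = -2
  Term 2 contributes 4 + 2 · -2 = 0
  Term 3 contributes 7 + 3 · -2 = 1
p(-2) = ⊕ of these = min[3, -2, 0, 1] = -2.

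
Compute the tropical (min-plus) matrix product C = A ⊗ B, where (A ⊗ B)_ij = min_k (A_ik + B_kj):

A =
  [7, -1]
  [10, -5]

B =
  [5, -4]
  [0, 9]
A ⊗ B =
  [-1, 3]
  [-5, 4]

Apply the min-plus product entry-by-entry:
  C[0][0] = min over k of (A[0][0] + B[0][0] = 7 + 5 = 12, A[0][1] + B[1][0] = -1 + 0 = -1) = -1 (attained at k = 1)
  C[0][1] = min over k of (A[0][0] + B[0][1] = 7 + -4 = 3, A[0][1] + B[1][1] = -1 + 9 = 8) = 3 (attained at k = 0)
  C[1][0] = min over k of (A[1][0] + B[0][0] = 10 + 5 = 15, A[1][1] + B[1][0] = -5 + 0 = -5) = -5 (attained at k = 1)
  C[1][1] = min over k of (A[1][0] + B[0][1] = 10 + -4 = 6, A[1][1] + B[1][1] = -5 + 9 = 4) = 4 (attained at k = 1)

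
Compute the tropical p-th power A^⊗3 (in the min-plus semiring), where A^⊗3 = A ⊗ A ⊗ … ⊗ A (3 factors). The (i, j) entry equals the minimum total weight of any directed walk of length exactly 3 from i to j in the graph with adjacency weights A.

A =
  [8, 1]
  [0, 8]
A^⊗3 =
  [9, 2]
  [1, 9]

Each entry (A^⊗3)_ij equals the minimum over all length-3 walks i = v_0 → v_1 → … → v_3 = j of Σ_t A[v_t][v_{t+1}]. For example, for (i, j) = (0, 1) we minimise over 4 possible intermediate vertex sequences; the minimum is 2, attained along the walk 0 → 1 → 0 → 1.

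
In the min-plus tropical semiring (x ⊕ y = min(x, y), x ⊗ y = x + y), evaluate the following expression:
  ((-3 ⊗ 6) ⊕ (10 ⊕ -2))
((-3 ⊗ 6) ⊕ (10 ⊕ -2)) = -2

Expand innermost to outermost. Recall ⊕ takes the minimum of its arguments and ⊗ takes their sum. Working out the expression ((-3 ⊗ 6) ⊕ (10 ⊕ -2)) gives -2.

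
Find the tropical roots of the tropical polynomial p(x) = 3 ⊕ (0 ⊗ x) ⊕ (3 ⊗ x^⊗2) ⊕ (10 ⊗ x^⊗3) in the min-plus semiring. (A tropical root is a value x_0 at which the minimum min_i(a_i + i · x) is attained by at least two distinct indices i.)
Roots: {-7, -3, 3}

Each tropical root is a break point of the lower envelope of the lines y = a_i + i · x (there are 4 lines, with slopes 0, 1, ..., 3). Only the lines that attain the minimum somewhere contribute to roots; other lines are dominated. Here the surviving (envelope) indices are i = 3, i = 2, i = 1, i = 0.
Intersections between consecutive envelope lines give the roots: for adjacent envelope indices i < j the intersection is x = (a_i − a_j) / (j − i). Reading off the sorted break points: {-7, -3, 3}.
Verification: at each break x_0, at least two indices attain the minimum of min_i(a_i + i · x_0).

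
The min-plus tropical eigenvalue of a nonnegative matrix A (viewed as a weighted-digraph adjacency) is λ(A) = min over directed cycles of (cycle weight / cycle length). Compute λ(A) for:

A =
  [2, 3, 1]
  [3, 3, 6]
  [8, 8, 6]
λ(A) = 2

Enumerate directed cycles and compute their means (weight / length). Sample:
  cycle 0 → 0: weight = 2, length = 1, mean = 2/1 ≈ 2.000
  cycle 1 → 1: weight = 3, length = 1, mean = 3/1 ≈ 3.000
  cycle 2 → 2: weight = 6, length = 1, mean = 6/1 ≈ 6.000
  cycle 0 → 1 → 0: weight = 6, length = 2, mean = 6/2 ≈ 3.000
  cycle 0 → 2 → 0: weight = 9, length = 2, mean = 9/2 ≈ 4.500
  cycle 1 → 0 → 1: weight = 6, length = 2, mean = 6/2 ≈ 3.000
Minimum mean = 2.000, attained e.g. along the cycle 0 → 0 with weight 2 and length 1. So λ(A) = 2/1 = 2.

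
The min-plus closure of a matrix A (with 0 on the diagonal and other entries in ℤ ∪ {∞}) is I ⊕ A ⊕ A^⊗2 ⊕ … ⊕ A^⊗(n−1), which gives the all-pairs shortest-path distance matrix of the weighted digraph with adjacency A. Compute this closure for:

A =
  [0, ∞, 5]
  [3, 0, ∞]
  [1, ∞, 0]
Closure =
  [0, ∞, 5]
  [3, 0, 8]
  [1, ∞, 0]

This is the Floyd-Warshall all-pairs shortest-path computation. For each intermediate vertex k = 0, 1, …, 2, update dist[i][j] ← min(dist[i][j], dist[i][k] + dist[k][j]). The final matrix gives, for each (i, j), the minimum total weight of any directed path from i to j (possibly empty when i = j).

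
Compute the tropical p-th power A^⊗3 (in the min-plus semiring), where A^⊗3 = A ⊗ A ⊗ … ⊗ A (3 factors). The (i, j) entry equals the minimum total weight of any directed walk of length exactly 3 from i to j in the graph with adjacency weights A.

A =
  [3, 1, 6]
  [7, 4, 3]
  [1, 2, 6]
A^⊗3 =
  [5, 6, 7]
  [7, 5, 8]
  [6, 5, 5]

Each entry (A^⊗3)_ij equals the minimum over all length-3 walks i = v_0 → v_1 → … → v_3 = j of Σ_t A[v_t][v_{t+1}]. For example, for (i, j) = (0, 2) we minimise over 9 possible intermediate vertex sequences; the minimum is 7, attained along the walk 0 → 0 → 1 → 2.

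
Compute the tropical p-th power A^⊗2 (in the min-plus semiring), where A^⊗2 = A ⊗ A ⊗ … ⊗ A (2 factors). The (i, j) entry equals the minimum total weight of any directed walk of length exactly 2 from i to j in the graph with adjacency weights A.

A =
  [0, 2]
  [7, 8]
A^⊗2 =
  [0, 2]
  [7, 9]

Each entry (A^⊗2)_ij equals the minimum over all length-2 walks i = v_0 → v_1 → … → v_2 = j of Σ_t A[v_t][v_{t+1}]. For example, for (i, j) = (0, 1) we minimise over 2 possible intermediate vertex sequences; the minimum is 2, attained along the walk 0 → 0 → 1.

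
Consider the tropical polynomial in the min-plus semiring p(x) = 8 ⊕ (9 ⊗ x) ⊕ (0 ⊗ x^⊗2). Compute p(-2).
p(-2) = -4

A tropical monomial a ⊗ x^⊗i evaluates to a + i · x. Evaluating each term at x = -2:
  Term 0 contributes 8 + 0 · -2 = 8
  Term 1 contributes 9 + 1 · -2 = 7
  Term 2 contributes 0 + 2 · -2 = -4
p(-2) = ⊕ of these = min[8, 7, -4] = -4.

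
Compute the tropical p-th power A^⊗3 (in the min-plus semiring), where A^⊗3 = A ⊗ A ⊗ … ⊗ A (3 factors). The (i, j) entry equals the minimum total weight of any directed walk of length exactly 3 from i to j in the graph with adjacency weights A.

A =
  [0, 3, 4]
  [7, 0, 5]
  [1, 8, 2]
A^⊗3 =
  [0, 3, 4]
  [6, 0, 5]
  [1, 4, 5]

Each entry (A^⊗3)_ij equals the minimum over all length-3 walks i = v_0 → v_1 → … → v_3 = j of Σ_t A[v_t][v_{t+1}]. For example, for (i, j) = (0, 2) we minimise over 9 possible intermediate vertex sequences; the minimum is 4, attained along the walk 0 → 0 → 0 → 2.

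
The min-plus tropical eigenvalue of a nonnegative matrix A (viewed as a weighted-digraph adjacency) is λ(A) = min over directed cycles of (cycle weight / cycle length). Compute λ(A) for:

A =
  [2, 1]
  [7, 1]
λ(A) = 1

Enumerate directed cycles and compute their means (weight / length). Sample:
  cycle 0 → 0: weight = 2, length = 1, mean = 2/1 ≈ 2.000
  cycle 1 → 1: weight = 1, length = 1, mean = 1/1 ≈ 1.000
  cycle 0 → 1 → 0: weight = 8, length = 2, mean = 8/2 ≈ 4.000
  cycle 1 → 0 → 1: weight = 8, length = 2, mean = 8/2 ≈ 4.000
Minimum mean = 1.000, attained e.g. along the cycle 1 → 1 with weight 1 and length 1. So λ(A) = 1/1 = 1.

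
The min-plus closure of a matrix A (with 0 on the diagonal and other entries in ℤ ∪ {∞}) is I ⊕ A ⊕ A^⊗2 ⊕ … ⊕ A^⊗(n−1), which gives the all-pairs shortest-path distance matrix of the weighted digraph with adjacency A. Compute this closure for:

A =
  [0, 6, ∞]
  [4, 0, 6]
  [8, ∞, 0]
Closure =
  [0, 6, 12]
  [4, 0, 6]
  [8, 14, 0]

This is the Floyd-Warshall all-pairs shortest-path computation. For each intermediate vertex k = 0, 1, …, 2, update dist[i][j] ← min(dist[i][j], dist[i][k] + dist[k][j]). The final matrix gives, for each (i, j), the minimum total weight of any directed path from i to j (possibly empty when i = j).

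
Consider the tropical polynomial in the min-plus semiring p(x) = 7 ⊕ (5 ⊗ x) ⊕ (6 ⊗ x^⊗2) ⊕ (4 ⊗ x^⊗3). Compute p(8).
p(8) = 7

A tropical monomial a ⊗ x^⊗i evaluates to a + i · x. Evaluating each term at x = 8:
  Term 0 contributes 7 + 0 · 8 = 7
  Term 1 contributes 5 + 1 · 8 = 13
  Term 2 contributes 6 + 2 · 8 = 22
  Term 3 contributes 4 + 3 · 8 = 28
p(8) = ⊕ of these = min[7, 13, 22, 28] = 7.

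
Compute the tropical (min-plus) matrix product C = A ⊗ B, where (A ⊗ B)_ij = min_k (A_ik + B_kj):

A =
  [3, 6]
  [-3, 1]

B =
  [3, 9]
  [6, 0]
A ⊗ B =
  [6, 6]
  [0, 1]

Apply the min-plus product entry-by-entry:
  C[0][0] = min over k of (A[0][0] + B[0][0] = 3 + 3 = 6, A[0][1] + B[1][0] = 6 + 6 = 12) = 6 (attained at k = 0)
  C[0][1] = min over k of (A[0][0] + B[0][1] = 3 + 9 = 12, A[0][1] + B[1][1] = 6 + 0 = 6) = 6 (attained at k = 1)
  C[1][0] = min over k of (A[1][0] + B[0][0] = -3 + 3 = 0, A[1][1] + B[1][0] = 1 + 6 = 7) = 0 (attained at k = 0)
  C[1][1] = min over k of (A[1][0] + B[0][1] = -3 + 9 = 6, A[1][1] + B[1][1] = 1 + 0 = 1) = 1 (attained at k = 1)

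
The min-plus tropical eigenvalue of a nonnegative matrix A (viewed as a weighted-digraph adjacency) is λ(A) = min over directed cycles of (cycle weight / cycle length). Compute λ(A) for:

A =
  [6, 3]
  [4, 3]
λ(A) = 3

Enumerate directed cycles and compute their means (weight / length). Sample:
  cycle 0 → 0: weight = 6, length = 1, mean = 6/1 ≈ 6.000
  cycle 1 → 1: weight = 3, length = 1, mean = 3/1 ≈ 3.000
  cycle 0 → 1 → 0: weight = 7, length = 2, mean = 7/2 ≈ 3.500
  cycle 1 → 0 → 1: weight = 7, length = 2, mean = 7/2 ≈ 3.500
Minimum mean = 3.000, attained e.g. along the cycle 1 → 1 with weight 3 and length 1. So λ(A) = 3/1 = 3.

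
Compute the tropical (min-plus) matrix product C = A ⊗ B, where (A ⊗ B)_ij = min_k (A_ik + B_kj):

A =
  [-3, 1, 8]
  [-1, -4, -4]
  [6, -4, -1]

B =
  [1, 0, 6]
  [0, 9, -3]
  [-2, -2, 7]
A ⊗ B =
  [-2, -3, -2]
  [-6, -6, -7]
  [-4, -3, -7]

Apply the min-plus product entry-by-entry:
  C[0][0] = min over k of (A[0][0] + B[0][0] = -3 + 1 = -2, A[0][1] + B[1][0] = 1 + 0 = 1, A[0][2] + B[2][0] = 8 + -2 = 6) = -2 (attained at k = 0)
  C[0][1] = min over k of (A[0][0] + B[0][1] = -3 + 0 = -3, A[0][1] + B[1][1] = 1 + 9 = 10, A[0][2] + B[2][1] = 8 + -2 = 6) = -3 (attained at k = 0)
  C[0][2] = min over k of (A[0][0] + B[0][2] = -3 + 6 = 3, A[0][1] + B[1][2] = 1 + -3 = -2, A[0][2] + B[2][2] = 8 + 7 = 15) = -2 (attained at k = 1)
  C[1][0] = min over k of (A[1][0] + B[0][0] = -1 + 1 = 0, A[1][1] + B[1][0] = -4 + 0 = -4, A[1][2] + B[2][0] = -4 + -2 = -6) = -6 (attained at k = 2)
  C[1][1] = min over k of (A[1][0] + B[0][1] = -1 + 0 = -1, A[1][1] + B[1][1] = -4 + 9 = 5, A[1][2] + B[2][1] = -4 + -2 = -6) = -6 (attained at k = 2)
  C[1][2] = min over k of (A[1][0] + B[0][2] = -1 + 6 = 5, A[1][1] + B[1][2] = -4 + -3 = -7, A[1][2] + B[2][2] = -4 + 7 = 3) = -7 (attained at k = 1)
  C[2][0] = min over k of (A[2][0] + B[0][0] = 6 + 1 = 7, A[2][1] + B[1][0] = -4 + 0 = -4, A[2][2] + B[2][0] = -1 + -2 = -3) = -4 (attained at k = 1)
  C[2][1] = min over k of (A[2][0] + B[0][1] = 6 + 0 = 6, A[2][1] + B[1][1] = -4 + 9 = 5, A[2][2] + B[2][1] = -1 + -2 = -3) = -3 (attained at k = 2)
  C[2][2] = min over k of (A[2][0] + B[0][2] = 6 + 6 = 12, A[2][1] + B[1][2] = -4 + -3 = -7, A[2][2] + B[2][2] = -1 + 7 = 6) = -7 (attained at k = 1)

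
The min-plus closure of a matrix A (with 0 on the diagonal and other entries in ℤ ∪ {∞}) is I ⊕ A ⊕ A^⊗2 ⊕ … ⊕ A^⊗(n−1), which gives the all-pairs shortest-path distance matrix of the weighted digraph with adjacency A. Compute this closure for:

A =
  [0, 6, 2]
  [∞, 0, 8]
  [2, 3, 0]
Closure =
  [0, 5, 2]
  [10, 0, 8]
  [2, 3, 0]

This is the Floyd-Warshall all-pairs shortest-path computation. For each intermediate vertex k = 0, 1, …, 2, update dist[i][j] ← min(dist[i][j], dist[i][k] + dist[k][j]). The final matrix gives, for each (i, j), the minimum total weight of any directed path from i to j (possibly empty when i = j).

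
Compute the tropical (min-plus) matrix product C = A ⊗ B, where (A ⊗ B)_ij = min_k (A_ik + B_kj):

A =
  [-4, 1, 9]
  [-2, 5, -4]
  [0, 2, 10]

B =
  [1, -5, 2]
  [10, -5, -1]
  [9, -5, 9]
A ⊗ B =
  [-3, -9, -2]
  [-1, -9, 0]
  [1, -5, 1]

Apply the min-plus product entry-by-entry:
  C[0][0] = min over k of (A[0][0] + B[0][0] = -4 + 1 = -3, A[0][1] + B[1][0] = 1 + 10 = 11, A[0][2] + B[2][0] = 9 + 9 = 18) = -3 (attained at k = 0)
  C[0][1] = min over k of (A[0][0] + B[0][1] = -4 + -5 = -9, A[0][1] + B[1][1] = 1 + -5 = -4, A[0][2] + B[2][1] = 9 + -5 = 4) = -9 (attained at k = 0)
  C[0][2] = min over k of (A[0][0] + B[0][2] = -4 + 2 = -2, A[0][1] + B[1][2] = 1 + -1 = 0, A[0][2] + B[2][2] = 9 + 9 = 18) = -2 (attained at k = 0)
  C[1][0] = min over k of (A[1][0] + B[0][0] = -2 + 1 = -1, A[1][1] + B[1][0] = 5 + 10 = 15, A[1][2] + B[2][0] = -4 + 9 = 5) = -1 (attained at k = 0)
  C[1][1] = min over k of (A[1][0] + B[0][1] = -2 + -5 = -7, A[1][1] + B[1][1] = 5 + -5 = 0, A[1][2] + B[2][1] = -4 + -5 = -9) = -9 (attained at k = 2)
  C[1][2] = min over k of (A[1][0] + B[0][2] = -2 + 2 = 0, A[1][1] + B[1][2] = 5 + -1 = 4, A[1][2] + B[2][2] = -4 + 9 = 5) = 0 (attained at k = 0)
  C[2][0] = min over k of (A[2][0] + B[0][0] = 0 + 1 = 1, A[2][1] + B[1][0] = 2 + 10 = 12, A[2][2] + B[2][0] = 10 + 9 = 19) = 1 (attained at k = 0)
  C[2][1] = min over k of (A[2][0] + B[0][1] = 0 + -5 = -5, A[2][1] + B[1][1] = 2 + -5 = -3, A[2][2] + B[2][1] = 10 + -5 = 5) = -5 (attained at k = 0)
  C[2][2] = min over k of (A[2][0] + B[0][2] = 0 + 2 = 2, A[2][1] + B[1][2] = 2 + -1 = 1, A[2][2] + B[2][2] = 10 + 9 = 19) = 1 (attained at k = 1)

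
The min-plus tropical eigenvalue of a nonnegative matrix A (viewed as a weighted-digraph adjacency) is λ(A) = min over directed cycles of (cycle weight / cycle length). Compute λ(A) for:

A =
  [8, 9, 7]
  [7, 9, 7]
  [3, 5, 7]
λ(A) = 5

Enumerate directed cycles and compute their means (weight / length). Sample:
  cycle 0 → 0: weight = 8, length = 1, mean = 8/1 ≈ 8.000
  cycle 1 → 1: weight = 9, length = 1, mean = 9/1 ≈ 9.000
  cycle 2 → 2: weight = 7, length = 1, mean = 7/1 ≈ 7.000
  cycle 0 → 1 → 0: weight = 16, length = 2, mean = 16/2 ≈ 8.000
  cycle 0 → 2 → 0: weight = 10, length = 2, mean = 10/2 ≈ 5.000
  cycle 1 → 0 → 1: weight = 16, length = 2, mean = 16/2 ≈ 8.000
Minimum mean = 5.000, attained e.g. along the cycle 0 → 2 → 0 with weight 10 and length 2. So λ(A) = 10/2 = 5.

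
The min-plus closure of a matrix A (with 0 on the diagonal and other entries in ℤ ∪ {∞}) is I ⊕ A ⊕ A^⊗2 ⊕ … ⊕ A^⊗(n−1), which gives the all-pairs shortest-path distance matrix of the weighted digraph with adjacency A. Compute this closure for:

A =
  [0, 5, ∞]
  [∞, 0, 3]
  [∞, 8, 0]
Closure =
  [0, 5, 8]
  [∞, 0, 3]
  [∞, 8, 0]

This is the Floyd-Warshall all-pairs shortest-path computation. For each intermediate vertex k = 0, 1, …, 2, update dist[i][j] ← min(dist[i][j], dist[i][k] + dist[k][j]). The final matrix gives, for each (i, j), the minimum total weight of any directed path from i to j (possibly empty when i = j).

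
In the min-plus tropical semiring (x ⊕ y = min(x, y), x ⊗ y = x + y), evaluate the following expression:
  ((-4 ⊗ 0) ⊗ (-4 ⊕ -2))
((-4 ⊗ 0) ⊗ (-4 ⊕ -2)) = -8

Expand innermost to outermost. Recall ⊕ takes the minimum of its arguments and ⊗ takes their sum. Working out the expression ((-4 ⊗ 0) ⊗ (-4 ⊕ -2)) gives -8.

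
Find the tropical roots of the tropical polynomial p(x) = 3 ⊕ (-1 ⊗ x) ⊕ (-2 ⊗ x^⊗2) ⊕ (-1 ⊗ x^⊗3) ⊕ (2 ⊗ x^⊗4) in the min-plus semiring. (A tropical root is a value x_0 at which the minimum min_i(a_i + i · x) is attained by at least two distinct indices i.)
Roots: {-3, -1, 1, 4}

Each tropical root is a break point of the lower envelope of the lines y = a_i + i · x (there are 5 lines, with slopes 0, 1, ..., 4). Only the lines that attain the minimum somewhere contribute to roots; other lines are dominated. Here the surviving (envelope) indices are i = 4, i = 3, i = 2, i = 1, i = 0.
Intersections between consecutive envelope lines give the roots: for adjacent envelope indices i < j the intersection is x = (a_i − a_j) / (j − i). Reading off the sorted break points: {-3, -1, 1, 4}.
Verification: at each break x_0, at least two indices attain the minimum of min_i(a_i + i · x_0).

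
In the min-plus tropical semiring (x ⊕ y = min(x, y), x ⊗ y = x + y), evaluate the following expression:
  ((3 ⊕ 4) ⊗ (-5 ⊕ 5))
((3 ⊕ 4) ⊗ (-5 ⊕ 5)) = -2

Expand innermost to outermost. Recall ⊕ takes the minimum of its arguments and ⊗ takes their sum. Working out the expression ((3 ⊕ 4) ⊗ (-5 ⊕ 5)) gives -2.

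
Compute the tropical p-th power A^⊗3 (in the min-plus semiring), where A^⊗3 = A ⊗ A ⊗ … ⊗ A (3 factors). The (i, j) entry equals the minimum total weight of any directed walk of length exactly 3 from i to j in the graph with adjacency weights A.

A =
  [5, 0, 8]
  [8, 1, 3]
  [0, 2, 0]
A^⊗3 =
  [3, 2, 3]
  [3, 3, 3]
  [0, 0, 0]

Each entry (A^⊗3)_ij equals the minimum over all length-3 walks i = v_0 → v_1 → … → v_3 = j of Σ_t A[v_t][v_{t+1}]. For example, for (i, j) = (0, 2) we minimise over 9 possible intermediate vertex sequences; the minimum is 3, attained along the walk 0 → 1 → 2 → 2.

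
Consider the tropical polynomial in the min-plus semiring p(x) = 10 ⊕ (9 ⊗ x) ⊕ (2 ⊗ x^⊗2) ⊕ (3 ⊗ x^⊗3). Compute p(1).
p(1) = 4

A tropical monomial a ⊗ x^⊗i evaluates to a + i · x. Evaluating each term at x = 1:
  Term 0 contributes 10 + 0 · 1 = 10
  Term 1 contributes 9 + 1 · 1 = 10
  Term 2 contributes 2 + 2 · 1 = 4
  Term 3 contributes 3 + 3 · 1 = 6
p(1) = ⊕ of these = min[10, 10, 4, 6] = 4.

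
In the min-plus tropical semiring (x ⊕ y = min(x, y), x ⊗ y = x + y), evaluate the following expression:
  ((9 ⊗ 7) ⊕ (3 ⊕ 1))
((9 ⊗ 7) ⊕ (3 ⊕ 1)) = 1

Expand innermost to outermost. Recall ⊕ takes the minimum of its arguments and ⊗ takes their sum. Working out the expression ((9 ⊗ 7) ⊕ (3 ⊕ 1)) gives 1.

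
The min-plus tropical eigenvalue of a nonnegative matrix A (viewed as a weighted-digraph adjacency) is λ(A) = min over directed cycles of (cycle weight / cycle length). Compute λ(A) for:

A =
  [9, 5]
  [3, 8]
λ(A) = 4

Enumerate directed cycles and compute their means (weight / length). Sample:
  cycle 0 → 0: weight = 9, length = 1, mean = 9/1 ≈ 9.000
  cycle 1 → 1: weight = 8, length = 1, mean = 8/1 ≈ 8.000
  cycle 0 → 1 → 0: weight = 8, length = 2, mean = 8/2 ≈ 4.000
  cycle 1 → 0 → 1: weight = 8, length = 2, mean = 8/2 ≈ 4.000
Minimum mean = 4.000, attained e.g. along the cycle 0 → 1 → 0 with weight 8 and length 2. So λ(A) = 8/2 = 4.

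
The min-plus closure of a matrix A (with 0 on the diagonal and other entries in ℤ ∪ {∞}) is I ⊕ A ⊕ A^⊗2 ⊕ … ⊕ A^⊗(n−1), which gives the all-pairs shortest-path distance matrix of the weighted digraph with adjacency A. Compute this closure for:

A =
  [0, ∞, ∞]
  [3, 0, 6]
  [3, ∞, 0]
Closure =
  [0, ∞, ∞]
  [3, 0, 6]
  [3, ∞, 0]

This is the Floyd-Warshall all-pairs shortest-path computation. For each intermediate vertex k = 0, 1, …, 2, update dist[i][j] ← min(dist[i][j], dist[i][k] + dist[k][j]). The final matrix gives, for each (i, j), the minimum total weight of any directed path from i to j (possibly empty when i = j).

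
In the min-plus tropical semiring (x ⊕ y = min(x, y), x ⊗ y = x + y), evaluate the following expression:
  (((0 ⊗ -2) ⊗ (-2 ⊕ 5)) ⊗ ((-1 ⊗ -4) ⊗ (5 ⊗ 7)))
(((0 ⊗ -2) ⊗ (-2 ⊕ 5)) ⊗ ((-1 ⊗ -4) ⊗ (5 ⊗ 7))) = 3

Expand innermost to outermost. Recall ⊕ takes the minimum of its arguments and ⊗ takes their sum. Working out the expression (((0 ⊗ -2) ⊗ (-2 ⊕ 5)) ⊗ ((-1 ⊗ -4) ⊗ (5 ⊗ 7))) gives 3.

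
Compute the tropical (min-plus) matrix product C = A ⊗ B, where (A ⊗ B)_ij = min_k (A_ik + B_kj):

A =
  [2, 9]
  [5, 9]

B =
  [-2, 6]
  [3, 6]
A ⊗ B =
  [0, 8]
  [3, 11]

Apply the min-plus product entry-by-entry:
  C[0][0] = min over k of (A[0][0] + B[0][0] = 2 + -2 = 0, A[0][1] + B[1][0] = 9 + 3 = 12) = 0 (attained at k = 0)
  C[0][1] = min over k of (A[0][0] + B[0][1] = 2 + 6 = 8, A[0][1] + B[1][1] = 9 + 6 = 15) = 8 (attained at k = 0)
  C[1][0] = min over k of (A[1][0] + B[0][0] = 5 + -2 = 3, A[1][1] + B[1][0] = 9 + 3 = 12) = 3 (attained at k = 0)
  C[1][1] = min over k of (A[1][0] + B[0][1] = 5 + 6 = 11, A[1][1] + B[1][1] = 9 + 6 = 15) = 11 (attained at k = 0)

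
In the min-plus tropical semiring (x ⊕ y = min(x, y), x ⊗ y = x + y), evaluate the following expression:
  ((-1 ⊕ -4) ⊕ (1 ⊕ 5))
((-1 ⊕ -4) ⊕ (1 ⊕ 5)) = -4

Expand innermost to outermost. Recall ⊕ takes the minimum of its arguments and ⊗ takes their sum. Working out the expression ((-1 ⊕ -4) ⊕ (1 ⊕ 5)) gives -4.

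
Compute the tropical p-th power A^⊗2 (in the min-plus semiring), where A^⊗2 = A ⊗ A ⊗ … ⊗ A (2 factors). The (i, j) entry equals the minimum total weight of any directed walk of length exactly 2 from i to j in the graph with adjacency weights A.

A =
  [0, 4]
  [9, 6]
A^⊗2 =
  [0, 4]
  [9, 12]

Each entry (A^⊗2)_ij equals the minimum over all length-2 walks i = v_0 → v_1 → … → v_2 = j of Σ_t A[v_t][v_{t+1}]. For example, for (i, j) = (0, 1) we minimise over 2 possible intermediate vertex sequences; the minimum is 4, attained along the walk 0 → 0 → 1.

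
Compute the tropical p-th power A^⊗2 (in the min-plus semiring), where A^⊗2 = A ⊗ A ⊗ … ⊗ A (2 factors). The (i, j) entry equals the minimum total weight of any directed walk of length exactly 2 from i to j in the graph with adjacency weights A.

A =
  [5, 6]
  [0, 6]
A^⊗2 =
  [6, 11]
  [5, 6]

Each entry (A^⊗2)_ij equals the minimum over all length-2 walks i = v_0 → v_1 → … → v_2 = j of Σ_t A[v_t][v_{t+1}]. For example, for (i, j) = (0, 1) we minimise over 2 possible intermediate vertex sequences; the minimum is 11, attained along the walk 0 → 0 → 1.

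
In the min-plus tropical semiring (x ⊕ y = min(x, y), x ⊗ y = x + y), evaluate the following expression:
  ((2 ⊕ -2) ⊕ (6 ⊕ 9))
((2 ⊕ -2) ⊕ (6 ⊕ 9)) = -2

Expand innermost to outermost. Recall ⊕ takes the minimum of its arguments and ⊗ takes their sum. Working out the expression ((2 ⊕ -2) ⊕ (6 ⊕ 9)) gives -2.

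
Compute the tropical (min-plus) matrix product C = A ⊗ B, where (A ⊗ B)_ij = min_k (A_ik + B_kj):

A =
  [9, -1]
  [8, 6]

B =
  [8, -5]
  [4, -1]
A ⊗ B =
  [3, -2]
  [10, 3]

Apply the min-plus product entry-by-entry:
  C[0][0] = min over k of (A[0][0] + B[0][0] = 9 + 8 = 17, A[0][1] + B[1][0] = -1 + 4 = 3) = 3 (attained at k = 1)
  C[0][1] = min over k of (A[0][0] + B[0][1] = 9 + -5 = 4, A[0][1] + B[1][1] = -1 + -1 = -2) = -2 (attained at k = 1)
  C[1][0] = min over k of (A[1][0] + B[0][0] = 8 + 8 = 16, A[1][1] + B[1][0] = 6 + 4 = 10) = 10 (attained at k = 1)
  C[1][1] = min over k of (A[1][0] + B[0][1] = 8 + -5 = 3, A[1][1] + B[1][1] = 6 + -1 = 5) = 3 (attained at k = 0)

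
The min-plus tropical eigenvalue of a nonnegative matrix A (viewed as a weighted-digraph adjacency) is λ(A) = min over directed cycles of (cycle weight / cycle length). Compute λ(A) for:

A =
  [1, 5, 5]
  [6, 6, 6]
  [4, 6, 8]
λ(A) = 1

Enumerate directed cycles and compute their means (weight / length). Sample:
  cycle 0 → 0: weight = 1, length = 1, mean = 1/1 ≈ 1.000
  cycle 1 → 1: weight = 6, length = 1, mean = 6/1 ≈ 6.000
  cycle 2 → 2: weight = 8, length = 1, mean = 8/1 ≈ 8.000
  cycle 0 → 1 → 0: weight = 11, length = 2, mean = 11/2 ≈ 5.500
  cycle 0 → 2 → 0: weight = 9, length = 2, mean = 9/2 ≈ 4.500
  cycle 1 → 0 → 1: weight = 11, length = 2, mean = 11/2 ≈ 5.500
Minimum mean = 1.000, attained e.g. along the cycle 0 → 0 with weight 1 and length 1. So λ(A) = 1/1 = 1.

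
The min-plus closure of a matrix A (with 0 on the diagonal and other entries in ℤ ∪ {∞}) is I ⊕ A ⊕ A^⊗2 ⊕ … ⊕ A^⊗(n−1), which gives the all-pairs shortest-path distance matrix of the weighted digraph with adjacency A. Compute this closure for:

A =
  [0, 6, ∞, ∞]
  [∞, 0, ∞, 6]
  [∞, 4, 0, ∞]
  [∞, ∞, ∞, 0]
Closure =
  [0, 6, ∞, 12]
  [∞, 0, ∞, 6]
  [∞, 4, 0, 10]
  [∞, ∞, ∞, 0]

This is the Floyd-Warshall all-pairs shortest-path computation. For each intermediate vertex k = 0, 1, …, 3, update dist[i][j] ← min(dist[i][j], dist[i][k] + dist[k][j]). The final matrix gives, for each (i, j), the minimum total weight of any directed path from i to j (possibly empty when i = j).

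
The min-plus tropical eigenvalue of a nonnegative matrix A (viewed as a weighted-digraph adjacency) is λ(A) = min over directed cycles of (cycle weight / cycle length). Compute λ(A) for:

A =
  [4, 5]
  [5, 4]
λ(A) = 4

Enumerate directed cycles and compute their means (weight / length). Sample:
  cycle 0 → 0: weight = 4, length = 1, mean = 4/1 ≈ 4.000
  cycle 1 → 1: weight = 4, length = 1, mean = 4/1 ≈ 4.000
  cycle 0 → 1 → 0: weight = 10, length = 2, mean = 10/2 ≈ 5.000
  cycle 1 → 0 → 1: weight = 10, length = 2, mean = 10/2 ≈ 5.000
Minimum mean = 4.000, attained e.g. along the cycle 0 → 0 with weight 4 and length 1. So λ(A) = 4/1 = 4.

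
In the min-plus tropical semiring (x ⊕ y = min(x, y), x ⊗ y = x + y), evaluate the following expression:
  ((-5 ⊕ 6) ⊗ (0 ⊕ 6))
((-5 ⊕ 6) ⊗ (0 ⊕ 6)) = -5

Expand innermost to outermost. Recall ⊕ takes the minimum of its arguments and ⊗ takes their sum. Working out the expression ((-5 ⊕ 6) ⊗ (0 ⊕ 6)) gives -5.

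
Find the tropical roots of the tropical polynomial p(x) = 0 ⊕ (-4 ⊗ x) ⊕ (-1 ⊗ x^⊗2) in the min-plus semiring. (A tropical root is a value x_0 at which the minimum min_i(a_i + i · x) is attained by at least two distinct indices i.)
Roots: {-3, 4}

Each tropical root is a break point of the lower envelope of the lines y = a_i + i · x (there are 3 lines, with slopes 0, 1, ..., 2). Only the lines that attain the minimum somewhere contribute to roots; other lines are dominated. Here the surviving (envelope) indices are i = 2, i = 1, i = 0.
Intersections between consecutive envelope lines give the roots: for adjacent envelope indices i < j the intersection is x = (a_i − a_j) / (j − i). Reading off the sorted break points: {-3, 4}.
Verification: at each break x_0, at least two indices attain the minimum of min_i(a_i + i · x_0).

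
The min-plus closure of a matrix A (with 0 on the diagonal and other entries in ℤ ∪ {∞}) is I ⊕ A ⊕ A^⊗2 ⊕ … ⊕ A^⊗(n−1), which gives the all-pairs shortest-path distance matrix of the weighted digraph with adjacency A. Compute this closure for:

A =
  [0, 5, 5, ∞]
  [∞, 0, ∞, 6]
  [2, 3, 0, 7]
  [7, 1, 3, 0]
Closure =
  [0, 5, 5, 11]
  [11, 0, 9, 6]
  [2, 3, 0, 7]
  [5, 1, 3, 0]

This is the Floyd-Warshall all-pairs shortest-path computation. For each intermediate vertex k = 0, 1, …, 3, update dist[i][j] ← min(dist[i][j], dist[i][k] + dist[k][j]). The final matrix gives, for each (i, j), the minimum total weight of any directed path from i to j (possibly empty when i = j).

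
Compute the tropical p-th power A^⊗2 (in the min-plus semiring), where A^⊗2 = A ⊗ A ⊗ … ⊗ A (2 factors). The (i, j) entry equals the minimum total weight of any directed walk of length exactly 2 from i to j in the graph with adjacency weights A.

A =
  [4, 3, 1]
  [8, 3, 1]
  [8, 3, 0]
A^⊗2 =
  [8, 4, 1]
  [9, 4, 1]
  [8, 3, 0]

Each entry (A^⊗2)_ij equals the minimum over all length-2 walks i = v_0 → v_1 → … → v_2 = j of Σ_t A[v_t][v_{t+1}]. For example, for (i, j) = (0, 2) we minimise over 3 possible intermediate vertex sequences; the minimum is 1, attained along the walk 0 → 2 → 2.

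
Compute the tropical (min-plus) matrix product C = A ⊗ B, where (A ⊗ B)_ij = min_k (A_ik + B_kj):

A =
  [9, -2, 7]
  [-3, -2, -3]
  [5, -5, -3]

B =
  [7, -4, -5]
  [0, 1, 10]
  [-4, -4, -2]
A ⊗ B =
  [-2, -1, 4]
  [-7, -7, -8]
  [-7, -7, -5]

Apply the min-plus product entry-by-entry:
  C[0][0] = min over k of (A[0][0] + B[0][0] = 9 + 7 = 16, A[0][1] + B[1][0] = -2 + 0 = -2, A[0][2] + B[2][0] = 7 + -4 = 3) = -2 (attained at k = 1)
  C[0][1] = min over k of (A[0][0] + B[0][1] = 9 + -4 = 5, A[0][1] + B[1][1] = -2 + 1 = -1, A[0][2] + B[2][1] = 7 + -4 = 3) = -1 (attained at k = 1)
  C[0][2] = min over k of (A[0][0] + B[0][2] = 9 + -5 = 4, A[0][1] + B[1][2] = -2 + 10 = 8, A[0][2] + B[2][2] = 7 + -2 = 5) = 4 (attained at k = 0)
  C[1][0] = min over k of (A[1][0] + B[0][0] = -3 + 7 = 4, A[1][1] + B[1][0] = -2 + 0 = -2, A[1][2] + B[2][0] = -3 + -4 = -7) = -7 (attained at k = 2)
  C[1][1] = min over k of (A[1][0] + B[0][1] = -3 + -4 = -7, A[1][1] + B[1][1] = -2 + 1 = -1, A[1][2] + B[2][1] = -3 + -4 = -7) = -7 (attained at k = 0)
  C[1][2] = min over k of (A[1][0] + B[0][2] = -3 + -5 = -8, A[1][1] + B[1][2] = -2 + 10 = 8, A[1][2] + B[2][2] = -3 + -2 = -5) = -8 (attained at k = 0)
  C[2][0] = min over k of (A[2][0] + B[0][0] = 5 + 7 = 12, A[2][1] + B[1][0] = -5 + 0 = -5, A[2][2] + B[2][0] = -3 + -4 = -7) = -7 (attained at k = 2)
  C[2][1] = min over k of (A[2][0] + B[0][1] = 5 + -4 = 1, A[2][1] + B[1][1] = -5 + 1 = -4, A[2][2] + B[2][1] = -3 + -4 = -7) = -7 (attained at k = 2)
  C[2][2] = min over k of (A[2][0] + B[0][2] = 5 + -5 = 0, A[2][1] + B[1][2] = -5 + 10 = 5, A[2][2] + B[2][2] = -3 + -2 = -5) = -5 (attained at k = 2)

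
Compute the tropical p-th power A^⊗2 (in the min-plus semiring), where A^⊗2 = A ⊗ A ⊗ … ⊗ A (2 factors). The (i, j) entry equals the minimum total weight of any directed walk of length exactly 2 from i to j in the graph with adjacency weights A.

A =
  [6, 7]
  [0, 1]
A^⊗2 =
  [7, 8]
  [1, 2]

Each entry (A^⊗2)_ij equals the minimum over all length-2 walks i = v_0 → v_1 → … → v_2 = j of Σ_t A[v_t][v_{t+1}]. For example, for (i, j) = (0, 1) we minimise over 2 possible intermediate vertex sequences; the minimum is 8, attained along the walk 0 → 1 → 1.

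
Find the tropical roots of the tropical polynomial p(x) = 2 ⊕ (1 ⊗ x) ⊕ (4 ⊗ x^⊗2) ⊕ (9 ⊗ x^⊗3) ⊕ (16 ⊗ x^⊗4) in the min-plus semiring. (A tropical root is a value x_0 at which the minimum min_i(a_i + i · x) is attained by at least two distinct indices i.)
Roots: {-7, -5, -3, 1}

Each tropical root is a break point of the lower envelope of the lines y = a_i + i · x (there are 5 lines, with slopes 0, 1, ..., 4). Only the lines that attain the minimum somewhere contribute to roots; other lines are dominated. Here the surviving (envelope) indices are i = 4, i = 3, i = 2, i = 1, i = 0.
Intersections between consecutive envelope lines give the roots: for adjacent envelope indices i < j the intersection is x = (a_i − a_j) / (j − i). Reading off the sorted break points: {-7, -5, -3, 1}.
Verification: at each break x_0, at least two indices attain the minimum of min_i(a_i + i · x_0).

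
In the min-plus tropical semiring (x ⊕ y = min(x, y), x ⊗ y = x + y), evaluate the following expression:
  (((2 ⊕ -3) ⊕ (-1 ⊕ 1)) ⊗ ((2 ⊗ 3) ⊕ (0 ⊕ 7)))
(((2 ⊕ -3) ⊕ (-1 ⊕ 1)) ⊗ ((2 ⊗ 3) ⊕ (0 ⊕ 7))) = -3

Expand innermost to outermost. Recall ⊕ takes the minimum of its arguments and ⊗ takes their sum. Working out the expression (((2 ⊕ -3) ⊕ (-1 ⊕ 1)) ⊗ ((2 ⊗ 3) ⊕ (0 ⊕ 7))) gives -3.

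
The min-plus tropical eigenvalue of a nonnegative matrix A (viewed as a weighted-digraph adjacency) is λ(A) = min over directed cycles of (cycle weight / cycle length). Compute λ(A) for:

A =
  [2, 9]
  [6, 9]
λ(A) = 2

Enumerate directed cycles and compute their means (weight / length). Sample:
  cycle 0 → 0: weight = 2, length = 1, mean = 2/1 ≈ 2.000
  cycle 1 → 1: weight = 9, length = 1, mean = 9/1 ≈ 9.000
  cycle 0 → 1 → 0: weight = 15, length = 2, mean = 15/2 ≈ 7.500
  cycle 1 → 0 → 1: weight = 15, length = 2, mean = 15/2 ≈ 7.500
Minimum mean = 2.000, attained e.g. along the cycle 0 → 0 with weight 2 and length 1. So λ(A) = 2/1 = 2.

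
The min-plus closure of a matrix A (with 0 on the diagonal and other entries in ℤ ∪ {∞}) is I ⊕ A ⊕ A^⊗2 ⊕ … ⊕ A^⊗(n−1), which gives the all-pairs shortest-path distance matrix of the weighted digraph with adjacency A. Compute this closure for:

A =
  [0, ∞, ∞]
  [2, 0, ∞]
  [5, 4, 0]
Closure =
  [0, ∞, ∞]
  [2, 0, ∞]
  [5, 4, 0]

This is the Floyd-Warshall all-pairs shortest-path computation. For each intermediate vertex k = 0, 1, …, 2, update dist[i][j] ← min(dist[i][j], dist[i][k] + dist[k][j]). The final matrix gives, for each (i, j), the minimum total weight of any directed path from i to j (possibly empty when i = j).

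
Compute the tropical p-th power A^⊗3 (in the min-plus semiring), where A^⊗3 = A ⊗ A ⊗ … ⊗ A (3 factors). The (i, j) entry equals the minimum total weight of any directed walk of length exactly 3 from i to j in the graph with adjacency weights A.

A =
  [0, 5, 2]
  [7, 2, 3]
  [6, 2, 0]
A^⊗3 =
  [0, 4, 2]
  [7, 5, 3]
  [6, 2, 0]

Each entry (A^⊗3)_ij equals the minimum over all length-3 walks i = v_0 → v_1 → … → v_3 = j of Σ_t A[v_t][v_{t+1}]. For example, for (i, j) = (0, 2) we minimise over 9 possible intermediate vertex sequences; the minimum is 2, attained along the walk 0 → 0 → 0 → 2.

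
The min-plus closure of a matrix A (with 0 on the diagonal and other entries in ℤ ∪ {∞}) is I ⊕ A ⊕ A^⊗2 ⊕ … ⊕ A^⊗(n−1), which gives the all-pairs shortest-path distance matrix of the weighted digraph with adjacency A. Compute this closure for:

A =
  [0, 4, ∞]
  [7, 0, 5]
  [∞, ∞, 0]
Closure =
  [0, 4, 9]
  [7, 0, 5]
  [∞, ∞, 0]

This is the Floyd-Warshall all-pairs shortest-path computation. For each intermediate vertex k = 0, 1, …, 2, update dist[i][j] ← min(dist[i][j], dist[i][k] + dist[k][j]). The final matrix gives, for each (i, j), the minimum total weight of any directed path from i to j (possibly empty when i = j).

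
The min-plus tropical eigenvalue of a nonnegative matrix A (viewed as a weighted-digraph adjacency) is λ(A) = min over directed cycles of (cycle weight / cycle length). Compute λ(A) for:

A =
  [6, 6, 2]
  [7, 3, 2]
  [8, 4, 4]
λ(A) = 3

Enumerate directed cycles and compute their means (weight / length). Sample:
  cycle 0 → 0: weight = 6, length = 1, mean = 6/1 ≈ 6.000
  cycle 1 → 1: weight = 3, length = 1, mean = 3/1 ≈ 3.000
  cycle 2 → 2: weight = 4, length = 1, mean = 4/1 ≈ 4.000
  cycle 0 → 1 → 0: weight = 13, length = 2, mean = 13/2 ≈ 6.500
  cycle 0 → 2 → 0: weight = 10, length = 2, mean = 10/2 ≈ 5.000
  cycle 1 → 0 → 1: weight = 13, length = 2, mean = 13/2 ≈ 6.500
Minimum mean = 3.000, attained e.g. along the cycle 1 → 1 with weight 3 and length 1. So λ(A) = 3/1 = 3.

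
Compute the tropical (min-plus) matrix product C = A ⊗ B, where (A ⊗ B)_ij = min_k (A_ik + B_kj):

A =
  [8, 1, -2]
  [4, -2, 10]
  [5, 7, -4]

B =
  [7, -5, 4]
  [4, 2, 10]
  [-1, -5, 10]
A ⊗ B =
  [-3, -7, 8]
  [2, -1, 8]
  [-5, -9, 6]

Apply the min-plus product entry-by-entry:
  C[0][0] = min over k of (A[0][0] + B[0][0] = 8 + 7 = 15, A[0][1] + B[1][0] = 1 + 4 = 5, A[0][2] + B[2][0] = -2 + -1 = -3) = -3 (attained at k = 2)
  C[0][1] = min over k of (A[0][0] + B[0][1] = 8 + -5 = 3, A[0][1] + B[1][1] = 1 + 2 = 3, A[0][2] + B[2][1] = -2 + -5 = -7) = -7 (attained at k = 2)
  C[0][2] = min over k of (A[0][0] + B[0][2] = 8 + 4 = 12, A[0][1] + B[1][2] = 1 + 10 = 11, A[0][2] + B[2][2] = -2 + 10 = 8) = 8 (attained at k = 2)
  C[1][0] = min over k of (A[1][0] + B[0][0] = 4 + 7 = 11, A[1][1] + B[1][0] = -2 + 4 = 2, A[1][2] + B[2][0] = 10 + -1 = 9) = 2 (attained at k = 1)
  C[1][1] = min over k of (A[1][0] + B[0][1] = 4 + -5 = -1, A[1][1] + B[1][1] = -2 + 2 = 0, A[1][2] + B[2][1] = 10 + -5 = 5) = -1 (attained at k = 0)
  C[1][2] = min over k of (A[1][0] + B[0][2] = 4 + 4 = 8, A[1][1] + B[1][2] = -2 + 10 = 8, A[1][2] + B[2][2] = 10 + 10 = 20) = 8 (attained at k = 0)
  C[2][0] = min over k of (A[2][0] + B[0][0] = 5 + 7 = 12, A[2][1] + B[1][0] = 7 + 4 = 11, A[2][2] + B[2][0] = -4 + -1 = -5) = -5 (attained at k = 2)
  C[2][1] = min over k of (A[2][0] + B[0][1] = 5 + -5 = 0, A[2][1] + B[1][1] = 7 + 2 = 9, A[2][2] + B[2][1] = -4 + -5 = -9) = -9 (attained at k = 2)
  C[2][2] = min over k of (A[2][0] + B[0][2] = 5 + 4 = 9, A[2][1] + B[1][2] = 7 + 10 = 17, A[2][2] + B[2][2] = -4 + 10 = 6) = 6 (attained at k = 2)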